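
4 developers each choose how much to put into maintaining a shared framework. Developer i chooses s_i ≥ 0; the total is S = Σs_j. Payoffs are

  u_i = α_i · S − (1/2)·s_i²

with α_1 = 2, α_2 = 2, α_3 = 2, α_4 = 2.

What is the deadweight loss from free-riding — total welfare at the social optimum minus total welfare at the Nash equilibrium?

72

Developer i's FOC: ∂u_i/∂s_i = α_i − s_i = 0, so s_i* = α_i.
NE contributions = (2, 2, 2, 2); S = 8.
W^NE = (Σα)·S − ½Σα_i² = 8² − ½·16 = 56.
Planner sets s_i = Σα_j = 8 for every i, so S^SO = 4·8 = 32.
W^SO = (Σα)·S^SO − ½·4·(Σα)² = (4/2)·8² = 128.
Deadweight loss = W^SO − W^NE = 72.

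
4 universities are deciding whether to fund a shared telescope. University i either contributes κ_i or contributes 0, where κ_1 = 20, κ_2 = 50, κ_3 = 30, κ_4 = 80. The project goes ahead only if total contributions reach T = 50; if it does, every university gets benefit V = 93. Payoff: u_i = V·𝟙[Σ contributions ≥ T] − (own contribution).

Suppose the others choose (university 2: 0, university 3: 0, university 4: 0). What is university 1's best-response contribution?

0

Others' total = 0. Even contributing 20 gives 20 < 50: no benefit either way.
Best response: 0.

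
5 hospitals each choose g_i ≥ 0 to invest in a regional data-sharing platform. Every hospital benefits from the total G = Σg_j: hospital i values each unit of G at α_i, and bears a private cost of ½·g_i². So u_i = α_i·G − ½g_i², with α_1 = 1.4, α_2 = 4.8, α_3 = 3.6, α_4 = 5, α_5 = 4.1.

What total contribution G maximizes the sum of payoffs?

Planner FOC: ∂(Σu_j)/∂g_i = (Σα_j) − g_i = 0, so g_i^SO = Σα_j = 18.9 for every i; G^SO = 94.5.

94.5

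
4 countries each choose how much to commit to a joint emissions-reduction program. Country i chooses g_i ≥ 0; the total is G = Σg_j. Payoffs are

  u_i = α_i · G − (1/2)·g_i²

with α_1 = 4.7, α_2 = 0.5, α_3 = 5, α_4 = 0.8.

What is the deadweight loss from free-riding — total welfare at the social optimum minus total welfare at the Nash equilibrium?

144.99

Country i's FOC: ∂u_i/∂g_i = α_i − g_i = 0, so g_i* = α_i.
NE contributions = (4.7, 0.5, 5, 0.8); G = 11.
W^NE = (Σα)·G − ½Σα_i² = 11² − ½·47.98 = 97.01.
Planner sets g_i = Σα_j = 11 for every i, so G^SO = 4·11 = 44.
W^SO = (Σα)·G^SO − ½·4·(Σα)² = (4/2)·11² = 242.
Deadweight loss = W^SO − W^NE = 144.99.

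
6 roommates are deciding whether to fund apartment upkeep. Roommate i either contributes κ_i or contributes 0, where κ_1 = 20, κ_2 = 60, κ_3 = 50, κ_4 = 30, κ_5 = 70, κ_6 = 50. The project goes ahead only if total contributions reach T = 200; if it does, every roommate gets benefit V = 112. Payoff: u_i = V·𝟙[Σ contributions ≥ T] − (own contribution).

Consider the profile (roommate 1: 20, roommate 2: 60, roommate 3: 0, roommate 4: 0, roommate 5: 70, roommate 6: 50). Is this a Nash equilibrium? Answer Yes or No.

Total = 200 ≥ 200: provided.
Roommate 1 (pledges 20, payoff 92): dropping to 0 → total 180, payoff 0. No gain.
Roommate 2 (pledges 60, payoff 52): dropping to 0 → total 140, payoff 0. No gain.
Roommate 3 (pledges 0, payoff 112): pledging 50 → total 250, payoff 62. No gain.
Roommate 4 (pledges 0, payoff 112): pledging 30 → total 230, payoff 82. No gain.
Roommate 5 (pledges 70, payoff 42): dropping to 0 → total 130, payoff 0. No gain.
Roommate 6 (pledges 50, payoff 62): dropping to 0 → total 150, payoff 0. No gain.

Yes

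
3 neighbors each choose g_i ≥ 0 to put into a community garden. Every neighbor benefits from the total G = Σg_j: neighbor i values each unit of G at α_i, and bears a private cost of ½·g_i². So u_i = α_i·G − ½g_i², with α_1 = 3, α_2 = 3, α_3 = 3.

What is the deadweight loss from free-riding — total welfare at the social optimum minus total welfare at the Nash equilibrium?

Neighbor i's FOC: ∂u_i/∂g_i = α_i − g_i = 0, so g_i* = α_i.
NE contributions = (3, 3, 3); G = 9.
W^NE = (Σα)·G − ½Σα_i² = 9² − ½·27 = 67.5.
Planner sets g_i = Σα_j = 9 for every i, so G^SO = 3·9 = 27.
W^SO = (Σα)·G^SO − ½·3·(Σα)² = (3/2)·9² = 121.5.
Deadweight loss = W^SO − W^NE = 54.

54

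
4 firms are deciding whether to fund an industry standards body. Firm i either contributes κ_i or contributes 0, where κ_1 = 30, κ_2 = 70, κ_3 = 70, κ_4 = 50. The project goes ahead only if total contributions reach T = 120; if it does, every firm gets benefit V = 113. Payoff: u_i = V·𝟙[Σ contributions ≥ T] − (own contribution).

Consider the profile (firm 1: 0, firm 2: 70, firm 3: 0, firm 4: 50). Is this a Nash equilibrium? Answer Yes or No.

Total = 120 ≥ 120: provided.
Firm 1 (pledges 0, payoff 113): pledging 30 → total 150, payoff 83. No gain.
Firm 2 (pledges 70, payoff 43): dropping to 0 → total 50, payoff 0. No gain.
Firm 3 (pledges 0, payoff 113): pledging 70 → total 190, payoff 43. No gain.
Firm 4 (pledges 50, payoff 63): dropping to 0 → total 70, payoff 0. No gain.

Yes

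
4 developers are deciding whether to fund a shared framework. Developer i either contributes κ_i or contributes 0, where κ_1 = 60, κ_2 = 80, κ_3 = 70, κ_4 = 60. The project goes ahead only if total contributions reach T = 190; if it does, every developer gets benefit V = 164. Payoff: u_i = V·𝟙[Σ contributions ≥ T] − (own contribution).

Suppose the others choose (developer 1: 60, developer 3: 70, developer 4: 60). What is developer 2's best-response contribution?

Others' total = 190 ≥ 190; contributing adds cost 80 for no extra benefit.
Best response: 0.

0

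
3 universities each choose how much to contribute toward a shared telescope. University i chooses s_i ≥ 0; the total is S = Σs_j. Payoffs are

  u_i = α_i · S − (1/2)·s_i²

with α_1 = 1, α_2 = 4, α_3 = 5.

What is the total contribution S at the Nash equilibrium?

10

University i's FOC: ∂u_i/∂s_i = α_i − s_i = 0, so s_i* = α_i.
NE contributions = (1, 4, 5); S = 10.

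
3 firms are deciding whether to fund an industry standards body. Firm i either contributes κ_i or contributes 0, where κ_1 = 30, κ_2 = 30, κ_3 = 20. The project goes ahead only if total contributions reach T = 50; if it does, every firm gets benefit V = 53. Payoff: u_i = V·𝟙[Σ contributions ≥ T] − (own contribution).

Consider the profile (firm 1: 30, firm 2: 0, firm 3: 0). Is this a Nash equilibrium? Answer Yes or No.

No

Total = 30 < 50: not provided.
Firm 1 (pledges 30, payoff -30): dropping to 0 → total 0, payoff 0. Profitable deviation.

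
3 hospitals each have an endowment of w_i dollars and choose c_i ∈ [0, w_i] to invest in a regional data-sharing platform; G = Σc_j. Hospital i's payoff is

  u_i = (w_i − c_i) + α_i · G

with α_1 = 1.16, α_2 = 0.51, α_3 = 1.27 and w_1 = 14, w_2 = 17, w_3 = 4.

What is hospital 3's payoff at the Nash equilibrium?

∂u_i/∂c_i = α_i − 1, so hospital i contributes w_i if α_i > 1, else 0.
α_i > 1 for i ∈ {1, 3}; NE contributions (14, 0, 4), G = 18.
u_3 = (4 − 4) + 1.27·18 = 22.86.

22.86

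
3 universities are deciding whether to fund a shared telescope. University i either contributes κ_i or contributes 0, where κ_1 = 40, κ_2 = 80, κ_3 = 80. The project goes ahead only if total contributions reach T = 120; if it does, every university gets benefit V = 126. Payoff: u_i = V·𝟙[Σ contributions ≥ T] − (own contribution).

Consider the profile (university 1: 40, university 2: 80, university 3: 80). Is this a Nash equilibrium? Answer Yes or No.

No

Total = 200 ≥ 120: provided.
University 1 (pledges 40, payoff 86): dropping to 0 → total 160, payoff 126. Profitable deviation.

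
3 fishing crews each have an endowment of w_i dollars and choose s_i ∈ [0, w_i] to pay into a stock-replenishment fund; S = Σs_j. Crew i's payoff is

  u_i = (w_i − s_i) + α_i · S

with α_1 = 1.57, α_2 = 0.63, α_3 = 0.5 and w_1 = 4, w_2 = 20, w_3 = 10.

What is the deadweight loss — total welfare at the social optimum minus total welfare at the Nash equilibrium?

51

∂u_i/∂s_i = α_i − 1, so crew i contributes w_i if α_i > 1, else 0.
α_i > 1 for i ∈ {1}; NE contributions (4, 0, 0), S = 4.
W^NE = Σw_i − S^NE + (Σα_i)·S^NE = 34 + 1.7·4 = 40.8.
Planner: ∂(Σu_j)/∂s_i = Σα_j − 1 = 1.7 > 0, so everyone contributes w_i; S^SO = 34, W^SO = 34 + 1.7·34 = 91.8.
Deadweight loss = 51.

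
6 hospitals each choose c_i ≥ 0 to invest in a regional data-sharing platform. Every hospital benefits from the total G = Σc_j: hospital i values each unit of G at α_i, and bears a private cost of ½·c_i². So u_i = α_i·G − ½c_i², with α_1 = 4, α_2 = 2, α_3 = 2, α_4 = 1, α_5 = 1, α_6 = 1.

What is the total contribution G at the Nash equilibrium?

Hospital i's FOC: ∂u_i/∂c_i = α_i − c_i = 0, so c_i* = α_i.
NE contributions = (4, 2, 2, 1, 1, 1); G = 11.

11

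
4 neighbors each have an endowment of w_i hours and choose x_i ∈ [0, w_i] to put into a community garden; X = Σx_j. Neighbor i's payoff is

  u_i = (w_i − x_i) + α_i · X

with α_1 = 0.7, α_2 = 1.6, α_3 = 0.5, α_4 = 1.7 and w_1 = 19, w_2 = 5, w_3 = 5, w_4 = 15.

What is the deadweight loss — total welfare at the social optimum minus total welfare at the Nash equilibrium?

∂u_i/∂x_i = α_i − 1, so neighbor i contributes w_i if α_i > 1, else 0.
α_i > 1 for i ∈ {2, 4}; NE contributions (0, 5, 0, 15), X = 20.
W^NE = Σw_i − X^NE + (Σα_i)·X^NE = 44 + 3.5·20 = 114.
Planner: ∂(Σu_j)/∂x_i = Σα_j − 1 = 3.5 > 0, so everyone contributes w_i; X^SO = 44, W^SO = 44 + 3.5·44 = 198.
Deadweight loss = 84.

84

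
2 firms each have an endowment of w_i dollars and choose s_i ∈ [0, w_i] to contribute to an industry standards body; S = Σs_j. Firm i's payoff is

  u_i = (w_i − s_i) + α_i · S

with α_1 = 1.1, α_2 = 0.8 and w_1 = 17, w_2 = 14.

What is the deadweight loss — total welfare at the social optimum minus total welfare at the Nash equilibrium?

12.6

∂u_i/∂s_i = α_i − 1, so firm i contributes w_i if α_i > 1, else 0.
α_i > 1 for i ∈ {1}; NE contributions (17, 0), S = 17.
W^NE = Σw_i − S^NE + (Σα_i)·S^NE = 31 + 0.9·17 = 46.3.
Planner: ∂(Σu_j)/∂s_i = Σα_j − 1 = 0.9 > 0, so everyone contributes w_i; S^SO = 31, W^SO = 31 + 0.9·31 = 58.9.
Deadweight loss = 12.6.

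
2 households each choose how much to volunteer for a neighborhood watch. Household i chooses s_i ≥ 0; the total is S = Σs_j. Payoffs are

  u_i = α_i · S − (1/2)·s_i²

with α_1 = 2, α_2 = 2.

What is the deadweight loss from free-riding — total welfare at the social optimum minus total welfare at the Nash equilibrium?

4

Household i's FOC: ∂u_i/∂s_i = α_i − s_i = 0, so s_i* = α_i.
NE contributions = (2, 2); S = 4.
W^NE = (Σα)·S − ½Σα_i² = 4² − ½·8 = 12.
Planner sets s_i = Σα_j = 4 for every i, so S^SO = 2·4 = 8.
W^SO = (Σα)·S^SO − ½·2·(Σα)² = (2/2)·4² = 16.
Deadweight loss = W^SO − W^NE = 4.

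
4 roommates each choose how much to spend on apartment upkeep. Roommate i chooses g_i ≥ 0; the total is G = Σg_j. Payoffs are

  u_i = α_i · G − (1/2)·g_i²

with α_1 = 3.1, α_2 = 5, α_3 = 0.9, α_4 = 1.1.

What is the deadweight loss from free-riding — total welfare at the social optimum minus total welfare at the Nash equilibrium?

120.325

Roommate i's FOC: ∂u_i/∂g_i = α_i − g_i = 0, so g_i* = α_i.
NE contributions = (3.1, 5, 0.9, 1.1); G = 10.1.
W^NE = (Σα)·G − ½Σα_i² = 10.1² − ½·36.63 = 83.695.
Planner sets g_i = Σα_j = 10.1 for every i, so G^SO = 4·10.1 = 40.4.
W^SO = (Σα)·G^SO − ½·4·(Σα)² = (4/2)·10.1² = 204.02.
Deadweight loss = W^SO − W^NE = 120.325.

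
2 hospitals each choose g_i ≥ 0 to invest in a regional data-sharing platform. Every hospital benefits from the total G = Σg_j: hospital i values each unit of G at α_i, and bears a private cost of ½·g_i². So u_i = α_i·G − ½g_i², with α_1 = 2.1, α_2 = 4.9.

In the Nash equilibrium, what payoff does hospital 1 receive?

Hospital i's FOC: ∂u_i/∂g_i = α_i − g_i = 0, so g_i* = α_i.
NE contributions = (2.1, 4.9); G = 7.
u_1 = α_1·G − ½·(g_1)² = 2.1·7 − ½·2.1² = 12.495.

12.495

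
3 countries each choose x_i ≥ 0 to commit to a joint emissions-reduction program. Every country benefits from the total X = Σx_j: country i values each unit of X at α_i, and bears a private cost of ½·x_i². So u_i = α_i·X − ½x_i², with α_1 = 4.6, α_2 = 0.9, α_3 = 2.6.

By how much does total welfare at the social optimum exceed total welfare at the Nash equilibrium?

47.17

Country i's FOC: ∂u_i/∂x_i = α_i − x_i = 0, so x_i* = α_i.
NE contributions = (4.6, 0.9, 2.6); X = 8.1.
W^NE = (Σα)·X − ½Σα_i² = 8.1² − ½·28.73 = 51.245.
Planner sets x_i = Σα_j = 8.1 for every i, so X^SO = 3·8.1 = 24.3.
W^SO = (Σα)·X^SO − ½·3·(Σα)² = (3/2)·8.1² = 98.415.
Deadweight loss = W^SO − W^NE = 47.17.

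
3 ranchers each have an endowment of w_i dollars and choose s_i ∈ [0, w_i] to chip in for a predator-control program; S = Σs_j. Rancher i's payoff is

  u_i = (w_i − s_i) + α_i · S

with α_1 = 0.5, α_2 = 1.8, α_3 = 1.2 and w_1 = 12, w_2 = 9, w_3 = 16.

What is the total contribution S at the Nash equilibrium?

25

∂u_i/∂s_i = α_i − 1, so rancher i contributes w_i if α_i > 1, else 0.
α_i > 1 for i ∈ {2, 3}; NE contributions (0, 9, 16), S = 25.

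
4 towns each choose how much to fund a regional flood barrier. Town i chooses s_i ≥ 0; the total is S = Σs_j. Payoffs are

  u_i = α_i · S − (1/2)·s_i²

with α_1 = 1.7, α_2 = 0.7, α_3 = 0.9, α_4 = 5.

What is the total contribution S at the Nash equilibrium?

8.3

Town i's FOC: ∂u_i/∂s_i = α_i − s_i = 0, so s_i* = α_i.
NE contributions = (1.7, 0.7, 0.9, 5); S = 8.3.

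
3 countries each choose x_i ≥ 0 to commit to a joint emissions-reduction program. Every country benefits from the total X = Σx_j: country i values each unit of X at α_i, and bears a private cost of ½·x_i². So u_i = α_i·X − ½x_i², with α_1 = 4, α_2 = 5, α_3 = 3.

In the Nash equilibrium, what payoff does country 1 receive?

Country i's FOC: ∂u_i/∂x_i = α_i − x_i = 0, so x_i* = α_i.
NE contributions = (4, 5, 3); X = 12.
u_1 = α_1·X − ½·(x_1)² = 4·12 − ½·4² = 40.

40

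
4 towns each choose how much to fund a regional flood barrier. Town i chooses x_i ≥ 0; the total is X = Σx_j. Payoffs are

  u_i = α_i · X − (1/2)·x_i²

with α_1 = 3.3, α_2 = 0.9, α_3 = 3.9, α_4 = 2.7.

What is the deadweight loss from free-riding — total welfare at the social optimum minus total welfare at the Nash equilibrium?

133.74

Town i's FOC: ∂u_i/∂x_i = α_i − x_i = 0, so x_i* = α_i.
NE contributions = (3.3, 0.9, 3.9, 2.7); X = 10.8.
W^NE = (Σα)·X − ½Σα_i² = 10.8² − ½·34.2 = 99.54.
Planner sets x_i = Σα_j = 10.8 for every i, so X^SO = 4·10.8 = 43.2.
W^SO = (Σα)·X^SO − ½·4·(Σα)² = (4/2)·10.8² = 233.28.
Deadweight loss = W^SO − W^NE = 133.74.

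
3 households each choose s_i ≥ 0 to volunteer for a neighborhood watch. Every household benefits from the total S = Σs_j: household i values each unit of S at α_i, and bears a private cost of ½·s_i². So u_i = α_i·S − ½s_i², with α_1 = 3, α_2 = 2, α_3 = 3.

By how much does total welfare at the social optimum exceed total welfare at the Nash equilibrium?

43

Household i's FOC: ∂u_i/∂s_i = α_i − s_i = 0, so s_i* = α_i.
NE contributions = (3, 2, 3); S = 8.
W^NE = (Σα)·S − ½Σα_i² = 8² − ½·22 = 53.
Planner sets s_i = Σα_j = 8 for every i, so S^SO = 3·8 = 24.
W^SO = (Σα)·S^SO − ½·3·(Σα)² = (3/2)·8² = 96.
Deadweight loss = W^SO − W^NE = 43.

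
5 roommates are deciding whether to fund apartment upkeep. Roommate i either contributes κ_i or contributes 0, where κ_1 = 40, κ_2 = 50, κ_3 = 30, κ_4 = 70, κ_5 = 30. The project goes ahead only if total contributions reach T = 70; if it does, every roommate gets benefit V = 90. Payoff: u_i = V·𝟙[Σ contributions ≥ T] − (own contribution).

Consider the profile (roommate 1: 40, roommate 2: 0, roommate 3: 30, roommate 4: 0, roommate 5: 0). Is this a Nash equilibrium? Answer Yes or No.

Total = 70 ≥ 70: provided.
Roommate 1 (pledges 40, payoff 50): dropping to 0 → total 30, payoff 0. No gain.
Roommate 2 (pledges 0, payoff 90): pledging 50 → total 120, payoff 40. No gain.
Roommate 3 (pledges 30, payoff 60): dropping to 0 → total 40, payoff 0. No gain.
Roommate 4 (pledges 0, payoff 90): pledging 70 → total 140, payoff 20. No gain.
Roommate 5 (pledges 0, payoff 90): pledging 30 → total 100, payoff 60. No gain.

Yes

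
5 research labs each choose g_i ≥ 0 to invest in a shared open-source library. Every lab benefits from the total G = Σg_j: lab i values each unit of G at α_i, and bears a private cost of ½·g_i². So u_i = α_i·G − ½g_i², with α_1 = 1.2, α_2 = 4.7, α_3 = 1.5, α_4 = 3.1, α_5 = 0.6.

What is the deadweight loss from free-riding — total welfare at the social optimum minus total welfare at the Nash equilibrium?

Lab i's FOC: ∂u_i/∂g_i = α_i − g_i = 0, so g_i* = α_i.
NE contributions = (1.2, 4.7, 1.5, 3.1, 0.6); G = 11.1.
W^NE = (Σα)·G − ½Σα_i² = 11.1² − ½·35.75 = 105.335.
Planner sets g_i = Σα_j = 11.1 for every i, so G^SO = 5·11.1 = 55.5.
W^SO = (Σα)·G^SO − ½·5·(Σα)² = (5/2)·11.1² = 308.025.
Deadweight loss = W^SO − W^NE = 202.69.

202.69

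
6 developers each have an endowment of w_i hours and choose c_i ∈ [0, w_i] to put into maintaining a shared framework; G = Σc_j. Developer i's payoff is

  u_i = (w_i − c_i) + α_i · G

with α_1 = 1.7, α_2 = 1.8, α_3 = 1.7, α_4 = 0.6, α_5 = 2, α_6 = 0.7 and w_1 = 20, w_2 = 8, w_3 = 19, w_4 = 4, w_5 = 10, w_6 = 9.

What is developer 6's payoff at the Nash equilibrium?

∂u_i/∂c_i = α_i − 1, so developer i contributes w_i if α_i > 1, else 0.
α_i > 1 for i ∈ {1, 2, 3, 5}; NE contributions (20, 8, 19, 0, 10, 0), G = 57.
u_6 = (9 − 0) + 0.7·57 = 48.9.

48.9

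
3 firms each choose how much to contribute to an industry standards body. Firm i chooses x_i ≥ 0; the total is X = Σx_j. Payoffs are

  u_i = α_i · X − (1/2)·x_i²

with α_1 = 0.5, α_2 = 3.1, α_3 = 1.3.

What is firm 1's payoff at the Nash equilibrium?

Firm i's FOC: ∂u_i/∂x_i = α_i − x_i = 0, so x_i* = α_i.
NE contributions = (0.5, 3.1, 1.3); X = 4.9.
u_1 = α_1·X − ½·(x_1)² = 0.5·4.9 − ½·0.5² = 2.325.

2.325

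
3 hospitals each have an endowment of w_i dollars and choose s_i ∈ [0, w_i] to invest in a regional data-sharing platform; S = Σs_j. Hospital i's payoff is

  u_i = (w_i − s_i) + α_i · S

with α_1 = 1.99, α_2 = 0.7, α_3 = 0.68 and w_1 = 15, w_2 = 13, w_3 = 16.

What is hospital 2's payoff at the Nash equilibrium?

23.5

∂u_i/∂s_i = α_i − 1, so hospital i contributes w_i if α_i > 1, else 0.
α_i > 1 for i ∈ {1}; NE contributions (15, 0, 0), S = 15.
u_2 = (13 − 0) + 0.7·15 = 23.5.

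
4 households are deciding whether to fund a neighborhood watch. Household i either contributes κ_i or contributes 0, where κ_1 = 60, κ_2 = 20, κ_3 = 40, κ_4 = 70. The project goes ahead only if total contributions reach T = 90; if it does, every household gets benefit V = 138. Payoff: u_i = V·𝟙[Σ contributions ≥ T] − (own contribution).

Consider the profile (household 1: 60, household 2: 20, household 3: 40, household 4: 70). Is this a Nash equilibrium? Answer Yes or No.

No

Total = 190 ≥ 90: provided.
Household 1 (pledges 60, payoff 78): dropping to 0 → total 130, payoff 138. Profitable deviation.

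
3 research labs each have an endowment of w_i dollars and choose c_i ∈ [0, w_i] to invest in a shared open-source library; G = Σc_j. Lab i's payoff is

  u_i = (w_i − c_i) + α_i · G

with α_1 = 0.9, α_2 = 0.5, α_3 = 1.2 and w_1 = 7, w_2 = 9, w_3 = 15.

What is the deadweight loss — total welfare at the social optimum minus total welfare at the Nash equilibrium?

25.6

∂u_i/∂c_i = α_i − 1, so lab i contributes w_i if α_i > 1, else 0.
α_i > 1 for i ∈ {3}; NE contributions (0, 0, 15), G = 15.
W^NE = Σw_i − G^NE + (Σα_i)·G^NE = 31 + 1.6·15 = 55.
Planner: ∂(Σu_j)/∂c_i = Σα_j − 1 = 1.6 > 0, so everyone contributes w_i; G^SO = 31, W^SO = 31 + 1.6·31 = 80.6.
Deadweight loss = 25.6.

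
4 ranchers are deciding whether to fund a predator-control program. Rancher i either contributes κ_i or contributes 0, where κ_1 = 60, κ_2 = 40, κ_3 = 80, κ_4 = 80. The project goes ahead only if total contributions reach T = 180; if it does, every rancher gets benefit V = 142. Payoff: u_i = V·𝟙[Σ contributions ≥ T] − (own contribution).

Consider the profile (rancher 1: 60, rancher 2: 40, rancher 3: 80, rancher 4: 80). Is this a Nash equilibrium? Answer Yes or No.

Total = 260 ≥ 180: provided.
Rancher 1 (pledges 60, payoff 82): dropping to 0 → total 200, payoff 142. Profitable deviation.

No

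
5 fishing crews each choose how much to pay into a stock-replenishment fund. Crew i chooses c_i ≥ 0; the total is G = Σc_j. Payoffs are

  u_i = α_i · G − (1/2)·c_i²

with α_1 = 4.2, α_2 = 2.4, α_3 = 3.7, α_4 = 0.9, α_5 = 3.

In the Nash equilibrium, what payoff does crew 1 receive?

Crew i's FOC: ∂u_i/∂c_i = α_i − c_i = 0, so c_i* = α_i.
NE contributions = (4.2, 2.4, 3.7, 0.9, 3); G = 14.2.
u_1 = α_1·G − ½·(c_1)² = 4.2·14.2 − ½·4.2² = 50.82.

50.82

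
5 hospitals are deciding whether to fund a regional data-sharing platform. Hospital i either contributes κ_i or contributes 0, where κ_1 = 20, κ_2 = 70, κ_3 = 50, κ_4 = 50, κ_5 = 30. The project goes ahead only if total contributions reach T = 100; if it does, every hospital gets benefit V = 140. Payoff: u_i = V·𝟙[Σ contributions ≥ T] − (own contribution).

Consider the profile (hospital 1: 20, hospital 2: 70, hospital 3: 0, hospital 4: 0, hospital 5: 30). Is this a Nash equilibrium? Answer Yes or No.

No

Total = 120 ≥ 100: provided.
Hospital 1 (pledges 20, payoff 120): dropping to 0 → total 100, payoff 140. Profitable deviation.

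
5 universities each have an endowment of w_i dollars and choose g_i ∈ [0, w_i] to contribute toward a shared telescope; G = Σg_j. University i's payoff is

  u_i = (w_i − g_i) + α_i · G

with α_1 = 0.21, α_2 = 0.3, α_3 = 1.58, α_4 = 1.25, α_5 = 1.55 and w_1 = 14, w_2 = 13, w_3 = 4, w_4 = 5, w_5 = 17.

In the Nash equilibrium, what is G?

∂u_i/∂g_i = α_i − 1, so university i contributes w_i if α_i > 1, else 0.
α_i > 1 for i ∈ {3, 4, 5}; NE contributions (0, 0, 4, 5, 17), G = 26.

26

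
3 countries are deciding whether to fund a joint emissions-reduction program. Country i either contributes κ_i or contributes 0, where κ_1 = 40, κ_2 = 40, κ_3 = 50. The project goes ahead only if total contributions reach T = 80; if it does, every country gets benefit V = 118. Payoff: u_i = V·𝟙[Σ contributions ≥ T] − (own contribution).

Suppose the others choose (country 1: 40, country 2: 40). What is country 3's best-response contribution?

0

Others' total = 80 ≥ 80; contributing adds cost 50 for no extra benefit.
Best response: 0.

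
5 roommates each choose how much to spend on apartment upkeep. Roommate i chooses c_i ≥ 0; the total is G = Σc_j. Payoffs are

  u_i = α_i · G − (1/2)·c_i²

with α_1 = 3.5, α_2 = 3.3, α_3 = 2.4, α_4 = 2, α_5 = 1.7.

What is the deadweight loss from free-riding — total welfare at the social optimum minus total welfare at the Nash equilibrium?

Roommate i's FOC: ∂u_i/∂c_i = α_i − c_i = 0, so c_i* = α_i.
NE contributions = (3.5, 3.3, 2.4, 2, 1.7); G = 12.9.
W^NE = (Σα)·G − ½Σα_i² = 12.9² − ½·35.79 = 148.515.
Planner sets c_i = Σα_j = 12.9 for every i, so G^SO = 5·12.9 = 64.5.
W^SO = (Σα)·G^SO − ½·5·(Σα)² = (5/2)·12.9² = 416.025.
Deadweight loss = W^SO − W^NE = 267.51.

267.51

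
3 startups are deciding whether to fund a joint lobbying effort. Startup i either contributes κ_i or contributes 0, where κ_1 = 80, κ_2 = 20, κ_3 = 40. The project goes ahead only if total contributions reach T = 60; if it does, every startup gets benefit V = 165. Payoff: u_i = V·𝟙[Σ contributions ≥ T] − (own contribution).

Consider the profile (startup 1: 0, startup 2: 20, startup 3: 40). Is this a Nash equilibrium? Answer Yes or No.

Total = 60 ≥ 60: provided.
Startup 1 (pledges 0, payoff 165): pledging 80 → total 140, payoff 85. No gain.
Startup 2 (pledges 20, payoff 145): dropping to 0 → total 40, payoff 0. No gain.
Startup 3 (pledges 40, payoff 125): dropping to 0 → total 20, payoff 0. No gain.

Yes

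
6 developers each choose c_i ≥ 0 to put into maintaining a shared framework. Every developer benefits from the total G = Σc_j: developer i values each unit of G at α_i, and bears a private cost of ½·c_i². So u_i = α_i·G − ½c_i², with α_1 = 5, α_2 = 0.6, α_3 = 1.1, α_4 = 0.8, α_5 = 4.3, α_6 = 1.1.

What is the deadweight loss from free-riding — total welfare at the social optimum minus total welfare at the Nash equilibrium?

356.275

Developer i's FOC: ∂u_i/∂c_i = α_i − c_i = 0, so c_i* = α_i.
NE contributions = (5, 0.6, 1.1, 0.8, 4.3, 1.1); G = 12.9.
W^NE = (Σα)·G − ½Σα_i² = 12.9² − ½·46.91 = 142.955.
Planner sets c_i = Σα_j = 12.9 for every i, so G^SO = 6·12.9 = 77.4.
W^SO = (Σα)·G^SO − ½·6·(Σα)² = (6/2)·12.9² = 499.23.
Deadweight loss = W^SO − W^NE = 356.275.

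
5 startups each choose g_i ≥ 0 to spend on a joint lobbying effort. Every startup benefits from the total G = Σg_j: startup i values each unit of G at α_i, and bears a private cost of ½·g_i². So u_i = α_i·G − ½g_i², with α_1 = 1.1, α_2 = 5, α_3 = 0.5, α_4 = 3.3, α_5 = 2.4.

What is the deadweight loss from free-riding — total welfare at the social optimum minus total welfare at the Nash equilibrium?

248.49

Startup i's FOC: ∂u_i/∂g_i = α_i − g_i = 0, so g_i* = α_i.
NE contributions = (1.1, 5, 0.5, 3.3, 2.4); G = 12.3.
W^NE = (Σα)·G − ½Σα_i² = 12.3² − ½·43.11 = 129.735.
Planner sets g_i = Σα_j = 12.3 for every i, so G^SO = 5·12.3 = 61.5.
W^SO = (Σα)·G^SO − ½·5·(Σα)² = (5/2)·12.3² = 378.225.
Deadweight loss = W^SO − W^NE = 248.49.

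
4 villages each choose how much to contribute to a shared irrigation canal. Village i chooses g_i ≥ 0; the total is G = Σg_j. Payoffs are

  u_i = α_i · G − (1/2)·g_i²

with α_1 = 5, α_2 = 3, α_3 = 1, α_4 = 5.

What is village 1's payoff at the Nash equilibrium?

57.5

Village i's FOC: ∂u_i/∂g_i = α_i − g_i = 0, so g_i* = α_i.
NE contributions = (5, 3, 1, 5); G = 14.
u_1 = α_1·G − ½·(g_1)² = 5·14 − ½·5² = 57.5.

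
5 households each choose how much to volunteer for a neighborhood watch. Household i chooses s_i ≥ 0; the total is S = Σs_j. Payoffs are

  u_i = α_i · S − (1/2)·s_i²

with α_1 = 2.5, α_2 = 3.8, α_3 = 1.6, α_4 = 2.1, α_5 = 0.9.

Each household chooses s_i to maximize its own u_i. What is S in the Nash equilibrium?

Household i's FOC: ∂u_i/∂s_i = α_i − s_i = 0, so s_i* = α_i.
NE contributions = (2.5, 3.8, 1.6, 2.1, 0.9); S = 10.9.

10.9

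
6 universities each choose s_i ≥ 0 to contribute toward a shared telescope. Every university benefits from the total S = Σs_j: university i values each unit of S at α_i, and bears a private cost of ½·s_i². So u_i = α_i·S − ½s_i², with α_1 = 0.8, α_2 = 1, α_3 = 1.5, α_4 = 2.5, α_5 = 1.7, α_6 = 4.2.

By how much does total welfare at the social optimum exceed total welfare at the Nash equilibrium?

289.115

University i's FOC: ∂u_i/∂s_i = α_i − s_i = 0, so s_i* = α_i.
NE contributions = (0.8, 1, 1.5, 2.5, 1.7, 4.2); S = 11.7.
W^NE = (Σα)·S − ½Σα_i² = 11.7² − ½·30.67 = 121.555.
Planner sets s_i = Σα_j = 11.7 for every i, so S^SO = 6·11.7 = 70.2.
W^SO = (Σα)·S^SO − ½·6·(Σα)² = (6/2)·11.7² = 410.67.
Deadweight loss = W^SO − W^NE = 289.115.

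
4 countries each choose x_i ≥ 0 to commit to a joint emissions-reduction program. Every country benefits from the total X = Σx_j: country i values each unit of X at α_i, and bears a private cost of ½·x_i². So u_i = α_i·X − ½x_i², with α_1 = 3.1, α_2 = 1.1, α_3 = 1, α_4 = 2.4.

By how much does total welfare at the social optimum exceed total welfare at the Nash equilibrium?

Country i's FOC: ∂u_i/∂x_i = α_i − x_i = 0, so x_i* = α_i.
NE contributions = (3.1, 1.1, 1, 2.4); X = 7.6.
W^NE = (Σα)·X − ½Σα_i² = 7.6² − ½·17.58 = 48.97.
Planner sets x_i = Σα_j = 7.6 for every i, so X^SO = 4·7.6 = 30.4.
W^SO = (Σα)·X^SO − ½·4·(Σα)² = (4/2)·7.6² = 115.52.
Deadweight loss = W^SO − W^NE = 66.55.

66.55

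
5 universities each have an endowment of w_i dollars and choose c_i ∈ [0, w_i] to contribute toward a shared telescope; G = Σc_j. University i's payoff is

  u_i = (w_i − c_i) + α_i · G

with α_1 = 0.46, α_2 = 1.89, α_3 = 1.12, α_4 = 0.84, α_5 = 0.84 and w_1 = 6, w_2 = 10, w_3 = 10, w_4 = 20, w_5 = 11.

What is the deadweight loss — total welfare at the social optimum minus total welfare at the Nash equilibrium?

153.55

∂u_i/∂c_i = α_i − 1, so university i contributes w_i if α_i > 1, else 0.
α_i > 1 for i ∈ {2, 3}; NE contributions (0, 10, 10, 0, 0), G = 20.
W^NE = Σw_i − G^NE + (Σα_i)·G^NE = 57 + 4.15·20 = 140.
Planner: ∂(Σu_j)/∂c_i = Σα_j − 1 = 4.15 > 0, so everyone contributes w_i; G^SO = 57, W^SO = 57 + 4.15·57 = 293.55.
Deadweight loss = 153.55.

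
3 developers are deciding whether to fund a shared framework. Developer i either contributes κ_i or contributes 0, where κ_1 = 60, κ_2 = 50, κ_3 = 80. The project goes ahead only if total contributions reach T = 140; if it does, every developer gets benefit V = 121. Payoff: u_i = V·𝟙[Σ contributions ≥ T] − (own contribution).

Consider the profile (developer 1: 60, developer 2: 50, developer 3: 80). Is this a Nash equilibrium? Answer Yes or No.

Total = 190 ≥ 140: provided.
Developer 1 (pledges 60, payoff 61): dropping to 0 → total 130, payoff 0. No gain.
Developer 2 (pledges 50, payoff 71): dropping to 0 → total 140, payoff 121. Profitable deviation.

No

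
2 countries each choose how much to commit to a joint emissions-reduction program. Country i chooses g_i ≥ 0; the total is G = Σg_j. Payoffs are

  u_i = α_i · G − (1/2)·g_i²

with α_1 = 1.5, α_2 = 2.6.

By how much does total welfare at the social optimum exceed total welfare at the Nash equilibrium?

Country i's FOC: ∂u_i/∂g_i = α_i − g_i = 0, so g_i* = α_i.
NE contributions = (1.5, 2.6); G = 4.1.
W^NE = (Σα)·G − ½Σα_i² = 4.1² − ½·9.01 = 12.305.
Planner sets g_i = Σα_j = 4.1 for every i, so G^SO = 2·4.1 = 8.2.
W^SO = (Σα)·G^SO − ½·2·(Σα)² = (2/2)·4.1² = 16.81.
Deadweight loss = W^SO − W^NE = 4.505.

4.505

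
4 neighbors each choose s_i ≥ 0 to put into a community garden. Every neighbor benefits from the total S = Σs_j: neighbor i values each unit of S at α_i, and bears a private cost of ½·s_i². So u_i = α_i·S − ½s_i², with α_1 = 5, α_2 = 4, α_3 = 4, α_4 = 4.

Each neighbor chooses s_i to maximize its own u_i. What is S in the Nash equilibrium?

17

Neighbor i's FOC: ∂u_i/∂s_i = α_i − s_i = 0, so s_i* = α_i.
NE contributions = (5, 4, 4, 4); S = 17.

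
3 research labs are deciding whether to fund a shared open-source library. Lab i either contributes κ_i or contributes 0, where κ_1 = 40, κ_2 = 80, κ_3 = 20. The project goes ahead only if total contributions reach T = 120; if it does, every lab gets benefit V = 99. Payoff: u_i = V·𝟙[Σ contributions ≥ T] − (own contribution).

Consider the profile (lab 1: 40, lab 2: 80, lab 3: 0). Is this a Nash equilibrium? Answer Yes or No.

Yes

Total = 120 ≥ 120: provided.
Lab 1 (pledges 40, payoff 59): dropping to 0 → total 80, payoff 0. No gain.
Lab 2 (pledges 80, payoff 19): dropping to 0 → total 40, payoff 0. No gain.
Lab 3 (pledges 0, payoff 99): pledging 20 → total 140, payoff 79. No gain.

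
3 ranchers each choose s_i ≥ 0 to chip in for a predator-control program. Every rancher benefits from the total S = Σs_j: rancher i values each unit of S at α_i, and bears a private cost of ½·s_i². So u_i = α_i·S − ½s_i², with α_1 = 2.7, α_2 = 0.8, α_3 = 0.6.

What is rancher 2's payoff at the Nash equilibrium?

Rancher i's FOC: ∂u_i/∂s_i = α_i − s_i = 0, so s_i* = α_i.
NE contributions = (2.7, 0.8, 0.6); S = 4.1.
u_2 = α_2·S − ½·(s_2)² = 0.8·4.1 − ½·0.8² = 2.96.

2.96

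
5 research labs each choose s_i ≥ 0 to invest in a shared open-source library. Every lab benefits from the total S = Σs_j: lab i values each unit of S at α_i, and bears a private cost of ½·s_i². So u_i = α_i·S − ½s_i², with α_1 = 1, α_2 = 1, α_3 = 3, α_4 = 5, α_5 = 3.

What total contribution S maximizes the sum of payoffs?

65

Planner FOC: ∂(Σu_j)/∂s_i = (Σα_j) − s_i = 0, so s_i^SO = Σα_j = 13 for every i; S^SO = 65.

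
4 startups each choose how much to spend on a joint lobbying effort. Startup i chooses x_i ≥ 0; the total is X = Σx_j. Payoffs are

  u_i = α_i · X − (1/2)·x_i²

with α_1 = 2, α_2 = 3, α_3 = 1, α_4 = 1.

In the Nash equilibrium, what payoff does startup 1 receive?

12

Startup i's FOC: ∂u_i/∂x_i = α_i − x_i = 0, so x_i* = α_i.
NE contributions = (2, 3, 1, 1); X = 7.
u_1 = α_1·X − ½·(x_1)² = 2·7 − ½·2² = 12.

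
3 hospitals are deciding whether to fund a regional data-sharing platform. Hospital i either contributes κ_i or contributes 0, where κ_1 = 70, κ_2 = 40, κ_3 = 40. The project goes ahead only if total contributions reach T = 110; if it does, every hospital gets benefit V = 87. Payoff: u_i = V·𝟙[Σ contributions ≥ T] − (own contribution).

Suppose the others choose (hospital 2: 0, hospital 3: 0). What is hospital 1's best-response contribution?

Others' total = 0. Even contributing 70 gives 70 < 110: no benefit either way.
Best response: 0.

0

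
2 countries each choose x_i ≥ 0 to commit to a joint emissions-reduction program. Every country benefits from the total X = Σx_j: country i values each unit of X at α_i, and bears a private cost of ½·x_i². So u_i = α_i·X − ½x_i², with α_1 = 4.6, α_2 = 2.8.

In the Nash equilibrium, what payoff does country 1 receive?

Country i's FOC: ∂u_i/∂x_i = α_i − x_i = 0, so x_i* = α_i.
NE contributions = (4.6, 2.8); X = 7.4.
u_1 = α_1·X − ½·(x_1)² = 4.6·7.4 − ½·4.6² = 23.46.

23.46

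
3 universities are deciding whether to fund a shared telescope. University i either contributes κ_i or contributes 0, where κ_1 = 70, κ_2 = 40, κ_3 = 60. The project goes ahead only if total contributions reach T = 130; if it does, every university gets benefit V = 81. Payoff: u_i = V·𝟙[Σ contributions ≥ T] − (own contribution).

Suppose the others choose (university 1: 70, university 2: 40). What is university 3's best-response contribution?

60

Others' total = 110. Contributing 60 brings total to 170 ≥ 130: gain V − κ_3 = 21.
Best response: 60.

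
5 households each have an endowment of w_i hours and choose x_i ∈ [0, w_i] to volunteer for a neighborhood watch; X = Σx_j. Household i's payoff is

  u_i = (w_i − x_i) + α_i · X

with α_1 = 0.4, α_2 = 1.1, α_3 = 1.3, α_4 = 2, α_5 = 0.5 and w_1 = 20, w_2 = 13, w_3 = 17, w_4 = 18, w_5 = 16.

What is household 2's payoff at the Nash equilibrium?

∂u_i/∂x_i = α_i − 1, so household i contributes w_i if α_i > 1, else 0.
α_i > 1 for i ∈ {2, 3, 4}; NE contributions (0, 13, 17, 18, 0), X = 48.
u_2 = (13 − 13) + 1.1·48 = 52.8.

52.8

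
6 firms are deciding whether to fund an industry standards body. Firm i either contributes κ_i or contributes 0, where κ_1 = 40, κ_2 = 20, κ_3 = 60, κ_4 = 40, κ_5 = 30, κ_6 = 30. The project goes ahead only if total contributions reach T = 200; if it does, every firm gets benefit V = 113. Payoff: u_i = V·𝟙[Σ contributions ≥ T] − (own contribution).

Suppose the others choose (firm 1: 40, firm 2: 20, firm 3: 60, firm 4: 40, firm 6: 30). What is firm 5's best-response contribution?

Others' total = 190. Contributing 30 brings total to 220 ≥ 200: gain V − κ_5 = 83.
Best response: 30.

30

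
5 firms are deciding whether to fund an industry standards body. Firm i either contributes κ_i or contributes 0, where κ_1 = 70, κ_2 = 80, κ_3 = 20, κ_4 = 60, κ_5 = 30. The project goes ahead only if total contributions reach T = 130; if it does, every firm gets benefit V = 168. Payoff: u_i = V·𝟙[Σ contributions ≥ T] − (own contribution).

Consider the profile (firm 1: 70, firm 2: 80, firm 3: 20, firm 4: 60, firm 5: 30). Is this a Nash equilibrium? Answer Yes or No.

No

Total = 260 ≥ 130: provided.
Firm 1 (pledges 70, payoff 98): dropping to 0 → total 190, payoff 168. Profitable deviation.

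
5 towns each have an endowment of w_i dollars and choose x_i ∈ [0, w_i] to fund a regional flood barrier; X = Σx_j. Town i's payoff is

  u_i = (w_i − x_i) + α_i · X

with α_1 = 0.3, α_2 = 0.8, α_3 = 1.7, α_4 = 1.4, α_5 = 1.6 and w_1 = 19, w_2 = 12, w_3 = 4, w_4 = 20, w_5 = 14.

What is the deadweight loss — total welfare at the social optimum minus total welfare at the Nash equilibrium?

148.8

∂u_i/∂x_i = α_i − 1, so town i contributes w_i if α_i > 1, else 0.
α_i > 1 for i ∈ {3, 4, 5}; NE contributions (0, 0, 4, 20, 14), X = 38.
W^NE = Σw_i − X^NE + (Σα_i)·X^NE = 69 + 4.8·38 = 251.4.
Planner: ∂(Σu_j)/∂x_i = Σα_j − 1 = 4.8 > 0, so everyone contributes w_i; X^SO = 69, W^SO = 69 + 4.8·69 = 400.2.
Deadweight loss = 148.8.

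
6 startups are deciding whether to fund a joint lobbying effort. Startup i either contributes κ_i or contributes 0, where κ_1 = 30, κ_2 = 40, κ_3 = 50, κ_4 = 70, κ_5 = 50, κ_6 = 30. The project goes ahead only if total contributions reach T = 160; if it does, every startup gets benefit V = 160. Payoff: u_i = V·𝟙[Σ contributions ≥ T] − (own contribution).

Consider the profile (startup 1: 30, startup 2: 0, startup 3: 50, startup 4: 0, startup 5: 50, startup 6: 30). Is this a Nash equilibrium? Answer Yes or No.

Yes

Total = 160 ≥ 160: provided.
Startup 1 (pledges 30, payoff 130): dropping to 0 → total 130, payoff 0. No gain.
Startup 2 (pledges 0, payoff 160): pledging 40 → total 200, payoff 120. No gain.
Startup 3 (pledges 50, payoff 110): dropping to 0 → total 110, payoff 0. No gain.
Startup 4 (pledges 0, payoff 160): pledging 70 → total 230, payoff 90. No gain.
Startup 5 (pledges 50, payoff 110): dropping to 0 → total 110, payoff 0. No gain.
Startup 6 (pledges 30, payoff 130): dropping to 0 → total 130, payoff 0. No gain.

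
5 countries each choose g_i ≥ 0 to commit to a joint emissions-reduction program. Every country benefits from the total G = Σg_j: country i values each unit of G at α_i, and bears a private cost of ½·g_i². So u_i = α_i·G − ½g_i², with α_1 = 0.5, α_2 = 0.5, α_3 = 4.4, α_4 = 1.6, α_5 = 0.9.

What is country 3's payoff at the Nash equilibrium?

Country i's FOC: ∂u_i/∂g_i = α_i − g_i = 0, so g_i* = α_i.
NE contributions = (0.5, 0.5, 4.4, 1.6, 0.9); G = 7.9.
u_3 = α_3·G − ½·(g_3)² = 4.4·7.9 − ½·4.4² = 25.08.

25.08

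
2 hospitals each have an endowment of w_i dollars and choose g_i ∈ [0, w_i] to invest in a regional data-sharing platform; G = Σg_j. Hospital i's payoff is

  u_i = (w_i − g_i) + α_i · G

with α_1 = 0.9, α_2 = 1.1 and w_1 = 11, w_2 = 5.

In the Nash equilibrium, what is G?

5

∂u_i/∂g_i = α_i − 1, so hospital i contributes w_i if α_i > 1, else 0.
α_i > 1 for i ∈ {2}; NE contributions (0, 5), G = 5.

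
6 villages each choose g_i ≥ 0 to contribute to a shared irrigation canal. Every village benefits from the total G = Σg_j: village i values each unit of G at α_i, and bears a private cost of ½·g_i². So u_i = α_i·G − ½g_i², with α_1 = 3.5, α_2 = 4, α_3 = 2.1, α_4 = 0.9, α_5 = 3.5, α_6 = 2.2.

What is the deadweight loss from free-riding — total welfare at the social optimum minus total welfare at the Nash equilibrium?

Village i's FOC: ∂u_i/∂g_i = α_i − g_i = 0, so g_i* = α_i.
NE contributions = (3.5, 4, 2.1, 0.9, 3.5, 2.2); G = 16.2.
W^NE = (Σα)·G − ½Σα_i² = 16.2² − ½·50.56 = 237.16.
Planner sets g_i = Σα_j = 16.2 for every i, so G^SO = 6·16.2 = 97.2.
W^SO = (Σα)·G^SO − ½·6·(Σα)² = (6/2)·16.2² = 787.32.
Deadweight loss = W^SO − W^NE = 550.16.

550.16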